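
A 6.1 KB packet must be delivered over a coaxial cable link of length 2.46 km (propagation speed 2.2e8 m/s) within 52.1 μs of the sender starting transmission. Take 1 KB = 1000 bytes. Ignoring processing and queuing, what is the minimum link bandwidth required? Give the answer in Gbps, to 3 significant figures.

1.19 Gbps

L = 48800 bits.
Propagation delay = 2460 / 2.2e+08 = 11.1818 μs.
Transmission budget = 52.1 − 11.1818 = 40.9182 μs.
R ≥ L / t_tx = 48800 bits / 4.09182e-05 s = 1.19 Gbps.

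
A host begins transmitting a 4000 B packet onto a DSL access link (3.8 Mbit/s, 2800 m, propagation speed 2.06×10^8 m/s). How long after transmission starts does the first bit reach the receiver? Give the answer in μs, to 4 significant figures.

13.59 μs

First bit experiences only propagation delay: d/s = 2800/206000000 = 13.59 μs.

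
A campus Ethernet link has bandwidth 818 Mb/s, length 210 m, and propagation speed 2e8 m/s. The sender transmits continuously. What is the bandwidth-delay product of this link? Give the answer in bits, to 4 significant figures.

Propagation delay = 210 / 200000000 = 1.05e-06 s.
BDP = R × t_prop = 818000000 × 1.05e-06 = 858.9 bits.

858.9 bits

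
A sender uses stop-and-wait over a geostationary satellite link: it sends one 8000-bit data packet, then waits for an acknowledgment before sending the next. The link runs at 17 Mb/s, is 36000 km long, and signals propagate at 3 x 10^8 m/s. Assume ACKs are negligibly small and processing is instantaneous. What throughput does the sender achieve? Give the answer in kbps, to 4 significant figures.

33.27 kbps

t_tx = L/R = 8000/17000000 = 0.000470588 s.
t_prop = 36000000/300000000 = 0.12 s; RTT = 0.24 s.
Cycle = t_tx + RTT = 0.240471 s.
Throughput = L / cycle = 8000 / 0.240471 = 33.27 kbps.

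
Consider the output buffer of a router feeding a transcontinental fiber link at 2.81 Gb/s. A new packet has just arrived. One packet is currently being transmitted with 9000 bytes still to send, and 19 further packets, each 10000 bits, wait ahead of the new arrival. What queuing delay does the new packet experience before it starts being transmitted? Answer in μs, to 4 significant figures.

Each queued packet: L/R = 10000/2810000000 = 3.55872 μs.
19 queued → 67.6157 μs.
Plus remaining 72000 bits of current packet: 25.6228 μs.
Queuing delay = 93.24 μs.

93.24 μs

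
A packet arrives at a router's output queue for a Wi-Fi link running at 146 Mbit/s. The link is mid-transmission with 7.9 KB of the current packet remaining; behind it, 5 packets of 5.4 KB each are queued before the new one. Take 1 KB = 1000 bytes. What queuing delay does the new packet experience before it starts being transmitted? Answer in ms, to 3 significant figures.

1.91 ms

Each queued packet: L/R = 43200/146000000 = 0.29589 ms.
5 queued → 1.47945 ms.
Plus remaining 63200 bits of current packet: 0.432877 ms.
Queuing delay = 1.91 ms.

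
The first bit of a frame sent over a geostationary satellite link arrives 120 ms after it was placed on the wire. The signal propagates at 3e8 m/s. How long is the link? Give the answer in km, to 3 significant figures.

d = s × t_prop = 300000000 × 0.12 = 36000 km.

36000 km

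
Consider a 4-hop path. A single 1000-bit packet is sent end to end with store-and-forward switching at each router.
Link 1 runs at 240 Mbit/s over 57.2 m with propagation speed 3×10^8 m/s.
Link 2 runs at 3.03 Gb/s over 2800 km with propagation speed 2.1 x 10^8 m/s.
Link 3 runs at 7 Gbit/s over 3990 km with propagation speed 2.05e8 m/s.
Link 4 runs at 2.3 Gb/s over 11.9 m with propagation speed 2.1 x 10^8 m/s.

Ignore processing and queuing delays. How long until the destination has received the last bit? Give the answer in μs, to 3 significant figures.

Transmission delays (L/R per hop): 4.16667, 0.330033, 0.142857, 0.434783 μs; sum = 5.07434 μs.
Propagation delays (d/s per hop): 0.190667, 13333.3, 19463.4, 0.0566667 μs; sum = 32797 μs.
End-to-end = 32800 μs.

32800 μs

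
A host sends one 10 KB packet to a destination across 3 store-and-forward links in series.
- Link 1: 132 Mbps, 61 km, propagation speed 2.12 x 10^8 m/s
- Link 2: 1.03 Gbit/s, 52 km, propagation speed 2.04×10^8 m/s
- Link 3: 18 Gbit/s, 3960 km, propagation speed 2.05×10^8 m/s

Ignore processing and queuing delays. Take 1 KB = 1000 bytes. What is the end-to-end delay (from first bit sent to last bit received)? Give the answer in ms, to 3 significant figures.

L = 80000 bits.
Transmission delays (L/R per hop): 0.606061, 0.0776699, 0.00444444 ms; sum = 0.688175 ms.
Propagation delays (d/s per hop): 0.287736, 0.254902, 19.3171 ms; sum = 19.8597 ms.
End-to-end = 20.5 ms.

20.5 ms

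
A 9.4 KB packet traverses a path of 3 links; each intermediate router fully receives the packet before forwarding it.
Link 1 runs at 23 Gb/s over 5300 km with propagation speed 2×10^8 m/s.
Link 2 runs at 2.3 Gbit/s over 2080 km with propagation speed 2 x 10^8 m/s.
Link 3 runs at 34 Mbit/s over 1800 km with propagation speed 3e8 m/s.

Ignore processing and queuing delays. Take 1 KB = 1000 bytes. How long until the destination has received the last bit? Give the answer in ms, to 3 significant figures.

L = 75200 bits.
Transmission delays (L/R per hop): 0.00326957, 0.0326957, 2.21176 ms; sum = 2.24773 ms.
Propagation delays (d/s per hop): 26.5, 10.4, 6 ms; sum = 42.9 ms.
End-to-end = 45.1 ms.

45.1 ms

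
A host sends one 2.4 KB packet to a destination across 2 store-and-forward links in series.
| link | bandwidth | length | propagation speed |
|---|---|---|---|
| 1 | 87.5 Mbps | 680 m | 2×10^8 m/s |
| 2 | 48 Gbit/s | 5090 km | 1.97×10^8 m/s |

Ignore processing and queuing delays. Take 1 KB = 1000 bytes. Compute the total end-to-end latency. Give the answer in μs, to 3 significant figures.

L = 19200 bits.
Transmission delays (L/R per hop): 219.429, 0.4 μs; sum = 219.829 μs.
Propagation delays (d/s per hop): 3.4, 25837.6 μs; sum = 25841 μs.
End-to-end = 26100 μs.

26100 μs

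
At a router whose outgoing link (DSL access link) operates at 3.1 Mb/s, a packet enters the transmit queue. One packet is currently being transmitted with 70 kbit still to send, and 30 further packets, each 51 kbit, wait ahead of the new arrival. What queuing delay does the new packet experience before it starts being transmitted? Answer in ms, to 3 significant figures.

Each queued packet: L/R = 51000/3100000 = 16.4516 ms.
30 queued → 493.548 ms.
Plus remaining 70000 bits of current packet: 22.5806 ms.
Queuing delay = 516 ms.

516 ms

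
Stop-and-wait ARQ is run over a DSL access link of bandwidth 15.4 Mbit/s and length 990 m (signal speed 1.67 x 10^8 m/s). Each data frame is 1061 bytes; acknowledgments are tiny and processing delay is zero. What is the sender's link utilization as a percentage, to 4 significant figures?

97.89 %

t_tx = L/R = 8488/15400000 = 0.000551169 s.
t_prop = 990/167000000 = 5.92814e-06 s; RTT = 1.18563e-05 s.
Cycle = t_tx + RTT = 0.000563025 s.
Utilization = t_tx / cycle = 0.000551169/0.000563025 = 97.89 %.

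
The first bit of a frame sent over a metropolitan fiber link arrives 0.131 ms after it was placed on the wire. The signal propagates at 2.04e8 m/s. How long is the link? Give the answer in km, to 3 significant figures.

26.7 km

d = s × t_prop = 204000000 × 0.000131 = 26.7 km.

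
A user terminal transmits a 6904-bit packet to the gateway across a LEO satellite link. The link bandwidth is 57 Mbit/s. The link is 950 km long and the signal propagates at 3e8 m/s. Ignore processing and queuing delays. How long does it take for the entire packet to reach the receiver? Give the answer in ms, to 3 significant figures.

Transmission delay = L/R = 6904 / 57000000 = 0.121123 ms.
Propagation delay = d/s = 950000 m / 300000000 m/s = 3.16667 ms.
Total = 3.29 ms.

3.29 ms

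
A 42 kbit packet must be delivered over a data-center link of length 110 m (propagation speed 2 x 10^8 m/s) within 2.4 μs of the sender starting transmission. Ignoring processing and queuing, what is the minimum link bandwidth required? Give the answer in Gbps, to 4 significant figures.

Propagation delay = 110 / 200000000 = 0.55 μs.
Transmission budget = 2.4 − 0.55 = 1.85 μs.
R ≥ L / t_tx = 42000 bits / 1.85e-06 s = 22.70 Gbps.

22.70 Gbps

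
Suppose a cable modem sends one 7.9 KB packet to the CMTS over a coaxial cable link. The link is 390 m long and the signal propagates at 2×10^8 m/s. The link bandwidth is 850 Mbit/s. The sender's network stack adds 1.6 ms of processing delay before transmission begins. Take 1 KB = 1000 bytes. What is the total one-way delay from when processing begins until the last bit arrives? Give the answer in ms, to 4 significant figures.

L = 63200 bits.
Transmission delay = L/R = 63200 / 850000000 = 0.0743529 ms.
Propagation delay = d/s = 390 m / 200000000 m/s = 0.00195 ms.
Plus processing delay 1.6 ms = 1.6 ms.
Total = 1.676 ms.

1.676 ms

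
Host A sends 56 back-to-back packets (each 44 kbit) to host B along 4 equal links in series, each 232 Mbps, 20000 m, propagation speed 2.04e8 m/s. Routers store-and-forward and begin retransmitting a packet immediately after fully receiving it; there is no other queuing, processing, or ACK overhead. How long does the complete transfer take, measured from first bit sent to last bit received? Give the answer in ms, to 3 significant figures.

11.6 ms

Per-hop transmission t_tx = L/R = 44000/232000000 = 0.189655 ms.
Per-hop propagation t_prop = 20000/204000000 = 0.0980392 ms.
Pipeline fill: first packet needs 4·t_tx to clear all hops; remaining 55 packets each add one t_tx.
Total = (4+56-1)·t_tx + 4·t_prop = 59·0.189655 + 4·0.0980392 = 11.6 ms.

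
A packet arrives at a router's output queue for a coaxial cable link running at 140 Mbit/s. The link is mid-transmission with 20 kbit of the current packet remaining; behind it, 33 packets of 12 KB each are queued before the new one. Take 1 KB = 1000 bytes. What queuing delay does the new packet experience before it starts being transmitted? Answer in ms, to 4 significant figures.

Each queued packet: L/R = 96000/140000000 = 0.685714 ms.
33 queued → 22.6286 ms.
Plus remaining 20000 bits of current packet: 0.142857 ms.
Queuing delay = 22.77 ms.

22.77 ms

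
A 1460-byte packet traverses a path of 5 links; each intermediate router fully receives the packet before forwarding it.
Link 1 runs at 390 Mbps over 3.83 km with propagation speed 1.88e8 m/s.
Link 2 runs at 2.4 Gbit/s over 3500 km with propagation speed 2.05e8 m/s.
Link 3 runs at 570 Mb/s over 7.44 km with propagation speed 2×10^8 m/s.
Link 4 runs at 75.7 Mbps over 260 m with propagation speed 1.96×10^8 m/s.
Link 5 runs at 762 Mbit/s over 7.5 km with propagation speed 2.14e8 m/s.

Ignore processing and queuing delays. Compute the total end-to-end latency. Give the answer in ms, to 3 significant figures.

L = 1460 × 8 = 11680 bits.
Transmission delays (L/R per hop): 0.0299487, 0.00486667, 0.0204912, 0.154293, 0.0153281 ms; sum = 0.224928 ms.
Propagation delays (d/s per hop): 0.0203723, 17.0732, 0.0372, 0.00132653, 0.0350467 ms; sum = 17.1671 ms.
End-to-end = 17.4 ms.

17.4 ms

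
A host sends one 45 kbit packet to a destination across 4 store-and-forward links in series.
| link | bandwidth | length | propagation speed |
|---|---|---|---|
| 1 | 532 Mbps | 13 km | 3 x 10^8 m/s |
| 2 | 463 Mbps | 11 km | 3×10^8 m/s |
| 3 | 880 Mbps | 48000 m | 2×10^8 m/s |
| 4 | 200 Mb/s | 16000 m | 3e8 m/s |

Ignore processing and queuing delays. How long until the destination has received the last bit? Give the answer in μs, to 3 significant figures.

L = 45000 bits.
Transmission delays (L/R per hop): 84.5865, 97.1922, 51.1364, 225 μs; sum = 457.915 μs.
Propagation delays (d/s per hop): 43.3333, 36.6667, 240, 53.3333 μs; sum = 373.333 μs.
End-to-end = 831 μs.

831 μs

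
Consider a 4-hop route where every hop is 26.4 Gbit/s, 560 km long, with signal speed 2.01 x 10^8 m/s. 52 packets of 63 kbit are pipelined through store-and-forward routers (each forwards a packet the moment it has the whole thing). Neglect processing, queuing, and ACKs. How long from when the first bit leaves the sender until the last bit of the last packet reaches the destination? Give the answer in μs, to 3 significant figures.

11300 μs

Per-hop transmission t_tx = L/R = 63000/26400000000 = 2.38636 μs.
Per-hop propagation t_prop = 560000/2.01e+08 = 2786.07 μs.
Pipeline fill: first packet needs 4·t_tx to clear all hops; remaining 51 packets each add one t_tx.
Total = (4+52-1)·t_tx + 4·t_prop = 55·2.38636 + 4·2786.07 = 11300 μs.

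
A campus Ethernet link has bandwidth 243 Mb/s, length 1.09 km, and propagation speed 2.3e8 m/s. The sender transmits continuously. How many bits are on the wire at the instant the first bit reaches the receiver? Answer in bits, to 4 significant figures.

Propagation delay = 1090 / 2.3e+08 = 4.73913e-06 s.
BDP = R × t_prop = 243000000 × 4.73913e-06 = 1151.61 bits.

1152 bits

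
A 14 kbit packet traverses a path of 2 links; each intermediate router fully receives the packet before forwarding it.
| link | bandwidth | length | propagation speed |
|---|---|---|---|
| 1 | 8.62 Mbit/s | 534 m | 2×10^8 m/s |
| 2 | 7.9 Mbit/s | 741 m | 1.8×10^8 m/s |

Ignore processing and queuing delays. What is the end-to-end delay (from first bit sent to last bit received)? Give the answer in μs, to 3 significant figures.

L = 14000 bits.
Transmission delays (L/R per hop): 1624.13, 1772.15 μs; sum = 3396.28 μs.
Propagation delays (d/s per hop): 2.67, 4.11667 μs; sum = 6.78667 μs.
End-to-end = 3400 μs.

3400 μs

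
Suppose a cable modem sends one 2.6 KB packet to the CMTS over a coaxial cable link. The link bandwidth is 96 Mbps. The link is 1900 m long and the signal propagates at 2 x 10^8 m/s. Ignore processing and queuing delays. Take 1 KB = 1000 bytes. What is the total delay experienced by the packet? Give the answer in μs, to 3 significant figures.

L = 20800 bits.
Transmission delay = L/R = 20800 / 96000000 = 216.667 μs.
Propagation delay = d/s = 1900 m / 200000000 m/s = 9.5 μs.
Total = 226 μs.

226 μs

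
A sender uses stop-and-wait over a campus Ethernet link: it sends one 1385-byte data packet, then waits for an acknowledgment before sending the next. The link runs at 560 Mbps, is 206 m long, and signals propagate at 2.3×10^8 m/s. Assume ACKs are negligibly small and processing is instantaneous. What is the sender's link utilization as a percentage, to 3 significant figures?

t_tx = L/R = 11080/560000000 = 1.97857e-05 s.
t_prop = 206/2.3e+08 = 8.95652e-07 s; RTT = 1.7913e-06 s.
Cycle = t_tx + RTT = 2.1577e-05 s.
Utilization = t_tx / cycle = 1.97857e-05/2.1577e-05 = 91.7 %.

91.7 %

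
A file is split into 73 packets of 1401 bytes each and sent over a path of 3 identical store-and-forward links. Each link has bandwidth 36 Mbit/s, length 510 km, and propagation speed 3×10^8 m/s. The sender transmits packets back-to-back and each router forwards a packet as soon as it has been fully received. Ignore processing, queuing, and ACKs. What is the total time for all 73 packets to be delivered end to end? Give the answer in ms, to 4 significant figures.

28.45 ms

Per-hop transmission t_tx = L/R = 11208/36000000 = 0.311333 ms.
Per-hop propagation t_prop = 510000/300000000 = 1.7 ms.
Pipeline fill: first packet needs 3·t_tx to clear all hops; remaining 72 packets each add one t_tx.
Total = (3+73-1)·t_tx + 3·t_prop = 75·0.311333 + 3·1.7 = 28.45 ms.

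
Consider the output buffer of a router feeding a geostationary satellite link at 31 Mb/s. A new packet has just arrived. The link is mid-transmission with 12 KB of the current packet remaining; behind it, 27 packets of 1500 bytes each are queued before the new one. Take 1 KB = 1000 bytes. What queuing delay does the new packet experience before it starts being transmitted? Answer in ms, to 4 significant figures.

Each queued packet: L/R = 12000/31000000 = 0.387097 ms.
27 queued → 10.4516 ms.
Plus remaining 96000 bits of current packet: 3.09677 ms.
Queuing delay = 13.55 ms.

13.55 ms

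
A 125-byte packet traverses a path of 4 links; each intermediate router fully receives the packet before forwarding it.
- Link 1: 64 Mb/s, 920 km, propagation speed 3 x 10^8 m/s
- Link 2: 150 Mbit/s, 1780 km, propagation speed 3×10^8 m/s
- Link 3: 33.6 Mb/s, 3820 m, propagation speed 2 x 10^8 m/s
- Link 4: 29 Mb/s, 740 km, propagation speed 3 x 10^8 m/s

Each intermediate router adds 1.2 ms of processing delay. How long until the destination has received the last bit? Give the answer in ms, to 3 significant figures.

L = 125 × 8 = 1000 bits.
Transmission delays (L/R per hop): 0.015625, 0.00666667, 0.0297619, 0.0344828 ms; sum = 0.0865363 ms.
Propagation delays (d/s per hop): 3.06667, 5.93333, 0.0191, 2.46667 ms; sum = 11.4858 ms.
Processing at 3 router(s): 3 × 1.2 ms = 3.6 ms.
End-to-end = 15.2 ms.

15.2 ms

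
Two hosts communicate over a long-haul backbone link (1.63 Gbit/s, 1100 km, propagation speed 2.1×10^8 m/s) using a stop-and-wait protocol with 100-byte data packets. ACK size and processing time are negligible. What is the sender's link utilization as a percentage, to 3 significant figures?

t_tx = L/R = 800/1630000000 = 4.90798e-07 s.
t_prop = 1100000/210000000 = 0.0052381 s; RTT = 0.0104762 s.
Cycle = t_tx + RTT = 0.0104767 s.
Utilization = t_tx / cycle = 4.90798e-07/0.0104767 = 0.00468 %.

0.00468 %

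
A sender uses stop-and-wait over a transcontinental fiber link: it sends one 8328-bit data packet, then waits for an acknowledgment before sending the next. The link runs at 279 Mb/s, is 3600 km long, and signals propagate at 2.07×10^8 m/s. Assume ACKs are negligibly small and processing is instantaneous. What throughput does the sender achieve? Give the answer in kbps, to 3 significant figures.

239 kbps

t_tx = L/R = 8328/279000000 = 2.98495e-05 s.
t_prop = 3600000/2.07e+08 = 0.0173913 s; RTT = 0.0347826 s.
Cycle = t_tx + RTT = 0.0348125 s.
Throughput = L / cycle = 8328 / 0.0348125 = 239 kbps.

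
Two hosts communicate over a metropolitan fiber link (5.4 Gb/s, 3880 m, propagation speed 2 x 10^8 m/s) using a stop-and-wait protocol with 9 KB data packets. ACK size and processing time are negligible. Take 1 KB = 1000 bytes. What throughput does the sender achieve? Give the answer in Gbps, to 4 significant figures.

t_tx = L/R = 72000/5400000000 = 1.33333e-05 s.
t_prop = 3880/200000000 = 1.94e-05 s; RTT = 3.88e-05 s.
Cycle = t_tx + RTT = 5.21333e-05 s.
Throughput = L / cycle = 72000 / 5.21333e-05 = 1.381 Gbps.

1.381 Gbps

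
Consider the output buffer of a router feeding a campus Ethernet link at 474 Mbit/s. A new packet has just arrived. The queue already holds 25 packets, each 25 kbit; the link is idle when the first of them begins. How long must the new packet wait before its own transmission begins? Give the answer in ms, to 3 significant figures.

1.32 ms

Each queued packet: L/R = 25000/474000000 = 0.0527426 ms.
25 queued → 1.31857 ms.
Queuing delay = 1.32 ms.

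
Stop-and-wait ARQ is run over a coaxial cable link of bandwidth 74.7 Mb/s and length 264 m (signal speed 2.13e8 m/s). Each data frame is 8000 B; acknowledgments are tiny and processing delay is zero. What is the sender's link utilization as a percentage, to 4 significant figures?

99.71 %

t_tx = L/R = 64000/74700000 = 0.00085676 s.
t_prop = 264/213000000 = 1.23944e-06 s; RTT = 2.47887e-06 s.
Cycle = t_tx + RTT = 0.000859239 s.
Utilization = t_tx / cycle = 0.00085676/0.000859239 = 99.71 %.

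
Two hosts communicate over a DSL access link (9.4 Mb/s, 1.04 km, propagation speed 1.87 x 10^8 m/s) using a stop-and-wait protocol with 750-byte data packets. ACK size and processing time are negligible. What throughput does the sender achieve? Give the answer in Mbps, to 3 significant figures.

9.24 Mbps

t_tx = L/R = 6000/9400000 = 0.000638298 s.
t_prop = 1040/187000000 = 5.5615e-06 s; RTT = 1.1123e-05 s.
Cycle = t_tx + RTT = 0.000649421 s.
Throughput = L / cycle = 6000 / 0.000649421 = 9.24 Mbps.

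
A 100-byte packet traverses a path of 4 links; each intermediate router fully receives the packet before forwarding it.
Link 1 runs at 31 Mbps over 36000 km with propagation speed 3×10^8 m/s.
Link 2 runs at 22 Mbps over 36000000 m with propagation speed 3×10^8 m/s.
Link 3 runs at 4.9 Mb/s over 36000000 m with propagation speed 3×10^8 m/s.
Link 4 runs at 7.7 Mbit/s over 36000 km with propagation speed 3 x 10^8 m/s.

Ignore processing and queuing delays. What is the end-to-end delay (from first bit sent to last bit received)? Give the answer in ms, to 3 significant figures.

480 ms

L = 100 × 8 = 800 bits.
Transmission delays (L/R per hop): 0.0258065, 0.0363636, 0.163265, 0.103896 ms; sum = 0.329331 ms.
Propagation delays (d/s per hop): 120, 120, 120, 120 ms; sum = 480 ms.
End-to-end = 480 ms.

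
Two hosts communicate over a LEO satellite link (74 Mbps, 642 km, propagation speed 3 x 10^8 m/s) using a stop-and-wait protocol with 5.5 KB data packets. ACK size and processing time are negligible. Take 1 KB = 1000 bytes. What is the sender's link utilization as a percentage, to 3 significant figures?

t_tx = L/R = 44000/74000000 = 0.000594595 s.
t_prop = 642000/300000000 = 0.00214 s; RTT = 0.00428 s.
Cycle = t_tx + RTT = 0.00487459 s.
Utilization = t_tx / cycle = 0.000594595/0.00487459 = 12.2 %.

12.2 %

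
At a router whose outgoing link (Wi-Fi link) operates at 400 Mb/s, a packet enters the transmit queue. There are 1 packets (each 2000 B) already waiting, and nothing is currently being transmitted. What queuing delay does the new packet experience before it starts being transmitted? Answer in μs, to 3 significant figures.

40.0 μs

Each queued packet: L/R = 16000/400000000 = 40 μs.
1 queued → 40 μs.
Queuing delay = 40.0 μs.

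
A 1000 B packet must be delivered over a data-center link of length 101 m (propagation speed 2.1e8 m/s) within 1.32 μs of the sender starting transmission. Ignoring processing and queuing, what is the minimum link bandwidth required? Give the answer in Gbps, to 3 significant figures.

9.53 Gbps

L = 8000 bits.
Propagation delay = 101 / 210000000 = 0.480952 μs.
Transmission budget = 1.32 − 0.480952 = 0.839048 μs.
R ≥ L / t_tx = 8000 bits / 8.39048e-07 s = 9.53 Gbps.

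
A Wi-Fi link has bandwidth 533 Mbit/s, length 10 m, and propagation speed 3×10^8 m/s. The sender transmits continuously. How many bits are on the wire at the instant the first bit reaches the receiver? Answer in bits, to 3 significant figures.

17.8 bits

Propagation delay = 10 / 300000000 = 3.33333e-08 s.
BDP = R × t_prop = 533000000 × 3.33333e-08 = 17.7667 bits.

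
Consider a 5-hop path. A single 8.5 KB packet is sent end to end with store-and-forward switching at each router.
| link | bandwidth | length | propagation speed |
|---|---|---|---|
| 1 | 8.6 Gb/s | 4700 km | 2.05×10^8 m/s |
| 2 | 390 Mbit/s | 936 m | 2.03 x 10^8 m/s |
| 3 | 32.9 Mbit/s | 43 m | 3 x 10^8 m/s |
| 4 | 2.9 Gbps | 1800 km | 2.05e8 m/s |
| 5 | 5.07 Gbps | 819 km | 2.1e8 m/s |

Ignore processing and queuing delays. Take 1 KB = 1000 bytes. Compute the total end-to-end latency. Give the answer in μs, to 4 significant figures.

37900 μs

L = 68000 bits.
Transmission delays (L/R per hop): 7.90698, 174.359, 2066.87, 23.4483, 13.4122 μs; sum = 2286 μs.
Propagation delays (d/s per hop): 22926.8, 4.61084, 0.143333, 8780.49, 3900 μs; sum = 35612.1 μs.
End-to-end = 37900 μs.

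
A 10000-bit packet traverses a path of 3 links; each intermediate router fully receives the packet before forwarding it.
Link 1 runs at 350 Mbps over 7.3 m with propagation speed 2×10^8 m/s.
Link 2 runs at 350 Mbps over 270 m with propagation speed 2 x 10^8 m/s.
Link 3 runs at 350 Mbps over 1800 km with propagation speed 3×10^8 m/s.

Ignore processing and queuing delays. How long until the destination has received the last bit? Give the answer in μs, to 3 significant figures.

Transmission delay per hop = L/R = 10000/350000000 = 28.5714 μs; 3 hops → 85.7143 μs.
Propagation delays (d/s per hop): 0.0365, 1.35, 6000 μs; sum = 6001.39 μs.
End-to-end = 6090 μs.

6090 μs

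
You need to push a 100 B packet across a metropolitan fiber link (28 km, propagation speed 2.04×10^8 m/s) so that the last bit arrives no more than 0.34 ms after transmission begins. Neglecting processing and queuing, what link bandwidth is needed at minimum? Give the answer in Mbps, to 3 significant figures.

L = 800 bits.
Propagation delay = 28000 / 204000000 = 0.137255 ms.
Transmission budget = 0.34 − 0.137255 = 0.202745 ms.
R ≥ L / t_tx = 800 bits / 0.000202745 s = 3.95 Mbps.

3.95 Mbps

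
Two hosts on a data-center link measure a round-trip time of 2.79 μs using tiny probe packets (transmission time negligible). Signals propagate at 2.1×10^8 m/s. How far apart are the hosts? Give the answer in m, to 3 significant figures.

293 m

One-way propagation = RTT/2 = 1.395 μs.
d = s × t = 210000000 × 1.395e-06 = 293 m.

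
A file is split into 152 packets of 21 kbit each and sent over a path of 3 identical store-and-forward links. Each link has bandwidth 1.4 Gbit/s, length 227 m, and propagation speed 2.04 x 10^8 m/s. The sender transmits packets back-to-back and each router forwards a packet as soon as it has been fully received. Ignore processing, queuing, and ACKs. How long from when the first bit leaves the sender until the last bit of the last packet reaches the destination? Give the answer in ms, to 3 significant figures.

2.31 ms

Per-hop transmission t_tx = L/R = 21000/1400000000 = 0.015 ms.
Per-hop propagation t_prop = 227/204000000 = 0.00111275 ms.
Pipeline fill: first packet needs 3·t_tx to clear all hops; remaining 151 packets each add one t_tx.
Total = (3+152-1)·t_tx + 3·t_prop = 154·0.015 + 3·0.00111275 = 2.31 ms.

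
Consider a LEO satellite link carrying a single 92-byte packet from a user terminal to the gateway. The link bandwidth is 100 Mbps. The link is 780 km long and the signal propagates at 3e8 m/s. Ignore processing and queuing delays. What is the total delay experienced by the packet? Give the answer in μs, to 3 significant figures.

L = 92 × 8 = 736 bits.
Transmission delay = L/R = 736 / 100000000 = 7.36 μs.
Propagation delay = d/s = 780000 m / 300000000 m/s = 2600 μs.
Total = 2610 μs.

2610 μs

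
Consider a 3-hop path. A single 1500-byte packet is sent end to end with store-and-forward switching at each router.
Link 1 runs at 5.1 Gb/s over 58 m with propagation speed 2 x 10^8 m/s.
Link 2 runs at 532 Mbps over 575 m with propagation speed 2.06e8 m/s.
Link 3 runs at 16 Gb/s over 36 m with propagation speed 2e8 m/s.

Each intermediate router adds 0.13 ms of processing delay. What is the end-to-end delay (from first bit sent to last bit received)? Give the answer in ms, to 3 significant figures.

0.289 ms

L = 1500 × 8 = 12000 bits.
Transmission delays (L/R per hop): 0.00235294, 0.0225564, 0.00075 ms; sum = 0.0256593 ms.
Propagation delays (d/s per hop): 0.00029, 0.00279126, 0.00018 ms; sum = 0.00326126 ms.
Processing at 2 router(s): 2 × 0.13 ms = 0.26 ms.
End-to-end = 0.289 ms.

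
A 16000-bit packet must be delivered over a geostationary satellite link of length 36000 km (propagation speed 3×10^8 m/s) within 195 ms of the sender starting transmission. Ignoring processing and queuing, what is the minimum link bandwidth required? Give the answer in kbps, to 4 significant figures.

Propagation delay = 36000000 / 300000000 = 120 ms.
Transmission budget = 195 − 120 = 75 ms.
R ≥ L / t_tx = 16000 bits / 0.075 s = 213.3 kbps.

213.3 kbps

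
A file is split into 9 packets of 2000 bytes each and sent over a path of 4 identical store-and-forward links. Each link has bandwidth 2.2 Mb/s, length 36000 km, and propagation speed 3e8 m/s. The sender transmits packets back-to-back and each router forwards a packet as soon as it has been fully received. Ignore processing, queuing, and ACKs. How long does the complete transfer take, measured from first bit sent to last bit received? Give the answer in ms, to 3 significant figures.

567 ms

Per-hop transmission t_tx = L/R = 16000/2200000 = 7.27273 ms.
Per-hop propagation t_prop = 36000000/300000000 = 120 ms.
Pipeline fill: first packet needs 4·t_tx to clear all hops; remaining 8 packets each add one t_tx.
Total = (4+9-1)·t_tx + 4·t_prop = 12·7.27273 + 4·120 = 567 ms.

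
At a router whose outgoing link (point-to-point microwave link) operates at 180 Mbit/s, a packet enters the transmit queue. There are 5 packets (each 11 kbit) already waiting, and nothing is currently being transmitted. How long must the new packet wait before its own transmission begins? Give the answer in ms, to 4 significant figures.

Each queued packet: L/R = 11000/180000000 = 0.0611111 ms.
5 queued → 0.305556 ms.
Queuing delay = 0.3056 ms.

0.3056 ms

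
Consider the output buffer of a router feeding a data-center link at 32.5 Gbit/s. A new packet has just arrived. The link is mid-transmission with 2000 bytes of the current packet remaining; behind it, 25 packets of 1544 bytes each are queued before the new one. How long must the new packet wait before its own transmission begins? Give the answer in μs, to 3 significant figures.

Each queued packet: L/R = 12352/32500000000 = 0.380062 μs.
25 queued → 9.50154 μs.
Plus remaining 16000 bits of current packet: 0.492308 μs.
Queuing delay = 9.99 μs.

9.99 μs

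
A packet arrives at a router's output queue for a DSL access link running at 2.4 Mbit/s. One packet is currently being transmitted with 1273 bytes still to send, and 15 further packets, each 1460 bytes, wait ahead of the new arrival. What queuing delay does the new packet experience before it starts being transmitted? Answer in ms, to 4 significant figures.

Each queued packet: L/R = 11680/2400000 = 4.86667 ms.
15 queued → 73 ms.
Plus remaining 10184 bits of current packet: 4.24333 ms.
Queuing delay = 77.24 ms.

77.24 ms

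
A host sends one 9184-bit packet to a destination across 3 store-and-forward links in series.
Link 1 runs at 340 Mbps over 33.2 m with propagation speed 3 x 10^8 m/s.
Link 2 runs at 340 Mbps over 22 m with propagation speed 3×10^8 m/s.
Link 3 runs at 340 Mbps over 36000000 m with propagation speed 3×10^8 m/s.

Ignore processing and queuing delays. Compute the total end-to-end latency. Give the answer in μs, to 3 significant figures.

120000 μs

Transmission delay per hop = L/R = 9184/340000000 = 27.0118 μs; 3 hops → 81.0353 μs.
Propagation delays (d/s per hop): 0.110667, 0.0733333, 120000 μs; sum = 120000 μs.
End-to-end = 120000 μs.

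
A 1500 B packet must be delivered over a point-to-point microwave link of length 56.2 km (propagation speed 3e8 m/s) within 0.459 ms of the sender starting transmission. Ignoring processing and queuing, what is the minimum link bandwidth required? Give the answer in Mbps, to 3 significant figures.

L = 12000 bits.
Propagation delay = 56200 / 300000000 = 0.187333 ms.
Transmission budget = 0.459 − 0.187333 = 0.271667 ms.
R ≥ L / t_tx = 12000 bits / 0.000271667 s = 44.2 Mbps.

44.2 Mbps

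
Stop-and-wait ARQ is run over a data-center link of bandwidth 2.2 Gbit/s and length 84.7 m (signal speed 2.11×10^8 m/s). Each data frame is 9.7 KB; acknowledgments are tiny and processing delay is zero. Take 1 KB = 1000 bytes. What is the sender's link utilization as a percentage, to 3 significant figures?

t_tx = L/R = 77600/2200000000 = 3.52727e-05 s.
t_prop = 84.7/211000000 = 4.01422e-07 s; RTT = 8.02844e-07 s.
Cycle = t_tx + RTT = 3.60756e-05 s.
Utilization = t_tx / cycle = 3.52727e-05/3.60756e-05 = 97.8 %.

97.8 %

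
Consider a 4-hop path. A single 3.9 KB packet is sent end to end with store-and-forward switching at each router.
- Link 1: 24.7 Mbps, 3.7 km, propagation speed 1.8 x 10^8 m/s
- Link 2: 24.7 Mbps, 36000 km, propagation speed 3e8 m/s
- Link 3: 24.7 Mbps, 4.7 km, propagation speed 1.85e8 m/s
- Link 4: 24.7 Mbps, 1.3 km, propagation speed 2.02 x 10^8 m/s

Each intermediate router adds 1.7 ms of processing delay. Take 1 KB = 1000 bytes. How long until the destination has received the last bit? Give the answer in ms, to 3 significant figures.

130 ms

L = 31200 bits.
Transmission delay per hop = L/R = 31200/24700000 = 1.26316 ms; 4 hops → 5.05263 ms.
Propagation delays (d/s per hop): 0.0205556, 120, 0.0254054, 0.00643564 ms; sum = 120.052 ms.
Processing at 3 router(s): 3 × 1.7 ms = 5.1 ms.
End-to-end = 130 ms.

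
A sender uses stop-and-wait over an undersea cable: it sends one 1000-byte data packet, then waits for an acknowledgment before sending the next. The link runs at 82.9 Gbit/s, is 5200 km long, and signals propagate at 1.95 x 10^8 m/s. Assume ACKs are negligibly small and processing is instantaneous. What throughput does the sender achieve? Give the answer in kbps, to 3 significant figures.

t_tx = L/R = 8000/82900000000 = 9.65018e-08 s.
t_prop = 5200000/195000000 = 0.0266667 s; RTT = 0.0533333 s.
Cycle = t_tx + RTT = 0.0533334 s.
Throughput = L / cycle = 8000 / 0.0533334 = 150 kbps.

150 kbps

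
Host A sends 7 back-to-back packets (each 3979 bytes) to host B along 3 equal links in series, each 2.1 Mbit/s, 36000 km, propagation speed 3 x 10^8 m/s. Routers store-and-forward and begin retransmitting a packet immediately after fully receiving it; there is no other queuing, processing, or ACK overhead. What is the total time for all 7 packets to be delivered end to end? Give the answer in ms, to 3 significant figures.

Per-hop transmission t_tx = L/R = 31832/2100000 = 15.1581 ms.
Per-hop propagation t_prop = 36000000/300000000 = 120 ms.
Pipeline fill: first packet needs 3·t_tx to clear all hops; remaining 6 packets each add one t_tx.
Total = (3+7-1)·t_tx + 3·t_prop = 9·15.1581 + 3·120 = 496 ms.

496 ms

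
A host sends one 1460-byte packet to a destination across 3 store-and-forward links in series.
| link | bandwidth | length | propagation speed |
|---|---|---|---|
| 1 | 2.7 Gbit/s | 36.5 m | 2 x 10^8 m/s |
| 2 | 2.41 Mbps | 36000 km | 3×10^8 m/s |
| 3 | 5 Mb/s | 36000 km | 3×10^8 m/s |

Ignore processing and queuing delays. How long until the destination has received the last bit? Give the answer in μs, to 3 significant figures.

247000 μs

L = 1460 × 8 = 11680 bits.
Transmission delays (L/R per hop): 4.32593, 4846.47, 2336 μs; sum = 7186.8 μs.
Propagation delays (d/s per hop): 0.1825, 120000, 120000 μs; sum = 240000 μs.
End-to-end = 247000 μs.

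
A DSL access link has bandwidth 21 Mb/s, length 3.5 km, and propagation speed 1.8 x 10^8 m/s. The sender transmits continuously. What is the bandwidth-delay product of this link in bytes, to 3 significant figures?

Propagation delay = 3500 / 180000000 = 1.94444e-05 s.
BDP = R × t_prop = 21000000 × 1.94444e-05 = 408.333 bits.
In bytes: 408.333/8 = 51.0 bytes.

51.0 bytes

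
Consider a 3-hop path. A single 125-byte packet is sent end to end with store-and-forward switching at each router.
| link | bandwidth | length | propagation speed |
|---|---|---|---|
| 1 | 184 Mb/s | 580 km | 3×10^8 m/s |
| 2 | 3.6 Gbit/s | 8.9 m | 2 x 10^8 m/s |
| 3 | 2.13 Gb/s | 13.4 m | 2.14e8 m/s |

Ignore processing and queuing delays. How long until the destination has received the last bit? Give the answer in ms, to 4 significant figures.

L = 125 × 8 = 1000 bits.
Transmission delays (L/R per hop): 0.00543478, 0.000277778, 0.000469484 ms; sum = 0.00618204 ms.
Propagation delays (d/s per hop): 1.93333, 4.45e-05, 6.26168e-05 ms; sum = 1.93344 ms.
End-to-end = 1.940 ms.

1.940 ms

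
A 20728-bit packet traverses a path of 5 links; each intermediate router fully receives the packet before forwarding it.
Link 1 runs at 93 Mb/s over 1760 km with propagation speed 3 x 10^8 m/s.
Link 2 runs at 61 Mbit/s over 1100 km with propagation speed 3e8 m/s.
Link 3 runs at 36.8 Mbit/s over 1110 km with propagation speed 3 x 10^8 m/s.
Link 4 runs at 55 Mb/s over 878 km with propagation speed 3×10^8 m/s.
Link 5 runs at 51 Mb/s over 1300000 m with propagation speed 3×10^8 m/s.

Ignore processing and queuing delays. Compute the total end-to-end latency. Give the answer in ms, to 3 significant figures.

Transmission delays (L/R per hop): 0.222882, 0.339803, 0.563261, 0.376873, 0.406431 ms; sum = 1.90925 ms.
Propagation delays (d/s per hop): 5.86667, 3.66667, 3.7, 2.92667, 4.33333 ms; sum = 20.4933 ms.
End-to-end = 22.4 ms.

22.4 ms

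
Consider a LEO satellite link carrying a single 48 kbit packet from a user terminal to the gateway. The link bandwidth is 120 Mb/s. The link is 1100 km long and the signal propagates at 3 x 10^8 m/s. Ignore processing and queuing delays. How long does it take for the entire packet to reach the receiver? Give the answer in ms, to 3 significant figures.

4.07 ms

L = 48000 bits.
Transmission delay = L/R = 48000 / 120000000 = 0.4 ms.
Propagation delay = d/s = 1100000 m / 300000000 m/s = 3.66667 ms.
Total = 4.07 ms.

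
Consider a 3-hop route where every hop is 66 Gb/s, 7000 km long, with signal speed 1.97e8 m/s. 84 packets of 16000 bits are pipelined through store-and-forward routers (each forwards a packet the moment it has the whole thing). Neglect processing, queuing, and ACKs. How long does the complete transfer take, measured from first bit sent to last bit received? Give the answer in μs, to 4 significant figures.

106600 μs

Per-hop transmission t_tx = L/R = 16000/66000000000 = 0.242424 μs.
Per-hop propagation t_prop = 7000000/197000000 = 35533 μs.
Pipeline fill: first packet needs 3·t_tx to clear all hops; remaining 83 packets each add one t_tx.
Total = (3+84-1)·t_tx + 3·t_prop = 86·0.242424 + 3·35533 = 106600 μs.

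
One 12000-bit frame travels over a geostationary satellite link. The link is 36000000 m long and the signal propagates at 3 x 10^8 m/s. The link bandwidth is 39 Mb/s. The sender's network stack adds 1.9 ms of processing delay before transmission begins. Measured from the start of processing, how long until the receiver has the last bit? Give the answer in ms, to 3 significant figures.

Transmission delay = L/R = 12000 / 39000000 = 0.307692 ms.
Propagation delay = d/s = 36000000 m / 300000000 m/s = 120 ms.
Plus processing delay 1.9 ms = 1.9 ms.
Total = 122 ms.

122 ms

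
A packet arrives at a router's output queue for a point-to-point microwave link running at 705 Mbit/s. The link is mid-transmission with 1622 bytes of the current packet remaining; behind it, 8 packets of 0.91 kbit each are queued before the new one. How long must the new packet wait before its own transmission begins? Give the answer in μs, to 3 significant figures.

28.7 μs

Each queued packet: L/R = 910/705000000 = 1.29078 μs.
8 queued → 10.3262 μs.
Plus remaining 12976 bits of current packet: 18.4057 μs.
Queuing delay = 28.7 μs.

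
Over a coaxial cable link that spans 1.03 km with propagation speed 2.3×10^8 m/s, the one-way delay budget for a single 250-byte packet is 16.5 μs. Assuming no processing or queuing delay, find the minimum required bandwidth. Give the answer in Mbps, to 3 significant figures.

166 Mbps

L = 2000 bits.
Propagation delay = 1030 / 2.3e+08 = 4.47826 μs.
Transmission budget = 16.5 − 4.47826 = 12.0217 μs.
R ≥ L / t_tx = 2000 bits / 1.20217e-05 s = 166 Mbps.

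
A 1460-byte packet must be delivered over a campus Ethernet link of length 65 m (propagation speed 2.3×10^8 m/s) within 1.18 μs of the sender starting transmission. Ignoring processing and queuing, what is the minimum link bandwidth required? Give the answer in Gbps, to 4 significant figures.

13.02 Gbps

L = 11680 bits.
Propagation delay = 65 / 2.3e+08 = 0.282609 μs.
Transmission budget = 1.18 − 0.282609 = 0.897391 μs.
R ≥ L / t_tx = 11680 bits / 8.97391e-07 s = 13.02 Gbps.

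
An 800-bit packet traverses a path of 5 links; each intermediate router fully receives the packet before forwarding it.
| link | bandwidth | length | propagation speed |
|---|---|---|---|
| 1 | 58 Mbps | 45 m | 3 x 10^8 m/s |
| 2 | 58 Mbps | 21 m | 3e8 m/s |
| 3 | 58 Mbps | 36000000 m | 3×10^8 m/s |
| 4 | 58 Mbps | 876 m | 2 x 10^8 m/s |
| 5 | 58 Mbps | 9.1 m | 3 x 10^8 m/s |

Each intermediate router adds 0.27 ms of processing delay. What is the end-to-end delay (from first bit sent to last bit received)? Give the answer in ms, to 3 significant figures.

Transmission delay per hop = L/R = 800/58000000 = 0.0137931 ms; 5 hops → 0.0689655 ms.
Propagation delays (d/s per hop): 0.00015, 7e-05, 120, 0.00438, 3.03333e-05 ms; sum = 120.005 ms.
Processing at 4 router(s): 4 × 0.27 ms = 1.08 ms.
End-to-end = 121 ms.

121 ms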